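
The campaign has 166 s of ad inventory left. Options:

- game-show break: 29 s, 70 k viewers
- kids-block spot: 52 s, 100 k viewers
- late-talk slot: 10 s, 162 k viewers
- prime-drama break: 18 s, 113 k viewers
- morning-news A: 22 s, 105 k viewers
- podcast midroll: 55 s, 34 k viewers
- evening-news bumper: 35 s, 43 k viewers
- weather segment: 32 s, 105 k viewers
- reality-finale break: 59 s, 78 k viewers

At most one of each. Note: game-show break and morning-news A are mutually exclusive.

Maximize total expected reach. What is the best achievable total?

585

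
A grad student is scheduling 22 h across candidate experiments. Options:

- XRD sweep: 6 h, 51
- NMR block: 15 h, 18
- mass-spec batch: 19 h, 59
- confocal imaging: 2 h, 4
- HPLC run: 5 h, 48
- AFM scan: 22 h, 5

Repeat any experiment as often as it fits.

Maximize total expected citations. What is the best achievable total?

198

Taking the top-ratio experiments first gives confocal imaging + 4×HPLC run for 196 (22 h).
Replace confocal imaging and 2×HPLC run with 2×XRD sweep: the trade gains 2 net, giving 198 at 22 h.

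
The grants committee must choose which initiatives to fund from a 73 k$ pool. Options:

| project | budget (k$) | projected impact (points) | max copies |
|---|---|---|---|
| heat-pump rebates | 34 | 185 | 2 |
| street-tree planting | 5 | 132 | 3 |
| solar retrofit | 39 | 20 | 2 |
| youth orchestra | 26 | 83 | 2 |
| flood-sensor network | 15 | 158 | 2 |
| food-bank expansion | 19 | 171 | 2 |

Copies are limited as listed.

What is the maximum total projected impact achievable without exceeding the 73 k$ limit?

896

A density-first pass picks 3×street-tree planting + 2×flood-sensor network + food-bank expansion — 883 at 64 k$.
Replace flood-sensor network with food-bank expansion: the trade gains 13 net, giving 896 at 68 k$.
No other feasible combination exceeds 896.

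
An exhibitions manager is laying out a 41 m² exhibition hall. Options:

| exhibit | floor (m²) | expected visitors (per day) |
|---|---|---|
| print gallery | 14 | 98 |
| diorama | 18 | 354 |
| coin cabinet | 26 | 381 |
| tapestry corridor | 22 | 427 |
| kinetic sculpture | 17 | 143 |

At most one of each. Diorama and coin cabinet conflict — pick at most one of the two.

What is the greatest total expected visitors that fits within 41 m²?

781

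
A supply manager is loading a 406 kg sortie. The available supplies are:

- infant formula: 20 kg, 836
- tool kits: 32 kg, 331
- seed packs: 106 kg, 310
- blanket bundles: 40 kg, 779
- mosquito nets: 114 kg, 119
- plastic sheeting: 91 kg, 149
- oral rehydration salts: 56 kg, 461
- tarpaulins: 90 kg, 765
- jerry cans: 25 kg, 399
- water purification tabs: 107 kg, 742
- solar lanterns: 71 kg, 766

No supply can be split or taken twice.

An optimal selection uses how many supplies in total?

The maximum people served within 406 kg is 4618.
One optimal bundle: infant formula + tool kits + blanket bundles + tarpaulins + jerry cans + water purification tabs + solar lanterns (385 kg).
Every optimal selection uses 7 supplies.

7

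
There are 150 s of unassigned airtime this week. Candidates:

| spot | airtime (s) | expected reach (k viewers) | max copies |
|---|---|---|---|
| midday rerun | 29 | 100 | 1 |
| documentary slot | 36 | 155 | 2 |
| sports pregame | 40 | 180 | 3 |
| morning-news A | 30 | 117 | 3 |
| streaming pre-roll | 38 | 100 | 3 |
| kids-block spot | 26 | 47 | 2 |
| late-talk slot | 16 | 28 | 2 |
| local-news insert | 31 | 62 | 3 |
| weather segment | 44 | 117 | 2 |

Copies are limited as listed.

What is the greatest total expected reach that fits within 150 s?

657

Ranking by ratio (expected reach/s): sports pregame 4.50, documentary slot 4.31, morning-news A 3.90, midday rerun 3.45.
The ratio ordering already packs tightly: 3×sports pregame + morning-news A, 150 s, 657.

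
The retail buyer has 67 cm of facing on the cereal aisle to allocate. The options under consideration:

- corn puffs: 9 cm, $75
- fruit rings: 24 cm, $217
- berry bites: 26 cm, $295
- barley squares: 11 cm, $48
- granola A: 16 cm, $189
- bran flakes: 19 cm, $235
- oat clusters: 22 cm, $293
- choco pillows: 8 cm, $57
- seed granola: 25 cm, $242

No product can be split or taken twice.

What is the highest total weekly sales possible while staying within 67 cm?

823

Density check — oat clusters 13.32, bran flakes 12.37, granola A 11.81 are the best per cm.
Filling by ratio: corn puffs + granola A + bran flakes + oat clusters for 792, with 1 cm left unused.
Dropping corn puffs and granola A frees 25 cm; slotting in berry bites (26 cm) lifts the total to 823 at 67 cm.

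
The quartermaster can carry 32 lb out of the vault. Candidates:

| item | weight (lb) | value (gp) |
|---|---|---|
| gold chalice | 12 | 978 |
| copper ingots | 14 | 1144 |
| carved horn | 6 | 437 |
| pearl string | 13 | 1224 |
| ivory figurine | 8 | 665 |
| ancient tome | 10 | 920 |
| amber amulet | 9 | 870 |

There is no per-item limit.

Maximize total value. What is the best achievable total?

3014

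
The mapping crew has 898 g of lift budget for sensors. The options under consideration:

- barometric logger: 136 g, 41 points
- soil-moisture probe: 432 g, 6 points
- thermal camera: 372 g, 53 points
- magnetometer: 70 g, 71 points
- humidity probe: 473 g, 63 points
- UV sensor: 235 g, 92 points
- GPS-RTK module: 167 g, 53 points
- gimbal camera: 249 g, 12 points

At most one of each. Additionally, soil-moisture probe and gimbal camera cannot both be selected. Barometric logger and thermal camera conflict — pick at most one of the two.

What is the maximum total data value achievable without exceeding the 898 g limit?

269

Thermal camera + magnetometer + UV sensor + GPS-RTK module uses 844 of the 898 g and totals 269.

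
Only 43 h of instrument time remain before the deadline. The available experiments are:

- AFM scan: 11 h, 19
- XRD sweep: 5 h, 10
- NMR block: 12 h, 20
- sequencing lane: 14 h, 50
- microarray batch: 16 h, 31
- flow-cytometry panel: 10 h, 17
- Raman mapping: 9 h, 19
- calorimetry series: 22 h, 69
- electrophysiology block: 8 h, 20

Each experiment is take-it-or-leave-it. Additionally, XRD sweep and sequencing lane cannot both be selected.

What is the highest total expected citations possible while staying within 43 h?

119

Density check — sequencing lane 3.57, calorimetry series 3.14, electrophysiology block 2.50 are the best per h.
Best packing: sequencing lane + calorimetry series — 36 h, 119 total.
The closest alternative, XRD sweep + microarray batch + calorimetry series, reaches only 110.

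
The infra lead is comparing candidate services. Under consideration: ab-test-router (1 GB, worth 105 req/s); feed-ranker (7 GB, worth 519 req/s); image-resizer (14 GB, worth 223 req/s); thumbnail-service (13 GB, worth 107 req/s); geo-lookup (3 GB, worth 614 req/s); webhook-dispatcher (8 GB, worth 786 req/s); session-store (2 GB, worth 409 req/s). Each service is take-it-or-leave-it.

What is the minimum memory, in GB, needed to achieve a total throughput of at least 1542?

Minimise GB subject to total throughput ≥ 1542.
Taking feed-ranker + geo-lookup + session-store gives 1542 (≥ 1542) for 12 GB.
Below 12 GB the best achievable stays under 1542.

12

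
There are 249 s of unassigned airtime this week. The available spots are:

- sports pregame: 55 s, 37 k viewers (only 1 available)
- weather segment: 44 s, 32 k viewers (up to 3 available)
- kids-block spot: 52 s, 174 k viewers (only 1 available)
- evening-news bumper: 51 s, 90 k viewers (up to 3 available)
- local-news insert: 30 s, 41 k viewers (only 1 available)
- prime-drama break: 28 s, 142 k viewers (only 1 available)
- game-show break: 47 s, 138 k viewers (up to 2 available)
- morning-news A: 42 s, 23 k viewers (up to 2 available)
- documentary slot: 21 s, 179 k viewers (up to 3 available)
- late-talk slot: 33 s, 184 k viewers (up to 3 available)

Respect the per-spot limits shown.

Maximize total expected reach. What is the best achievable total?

Density check — documentary slot 8.52, late-talk slot 5.58, prime-drama break 5.07, kids-block spot 3.35 are the best per s.
Taking kids-block spot + prime-drama break + 3×documentary slot + 3×late-talk slot: 242 s used, 1405 in expected reach.
The spare 7 s is too small for any remaining spot, and no exchange beats 1405.

1405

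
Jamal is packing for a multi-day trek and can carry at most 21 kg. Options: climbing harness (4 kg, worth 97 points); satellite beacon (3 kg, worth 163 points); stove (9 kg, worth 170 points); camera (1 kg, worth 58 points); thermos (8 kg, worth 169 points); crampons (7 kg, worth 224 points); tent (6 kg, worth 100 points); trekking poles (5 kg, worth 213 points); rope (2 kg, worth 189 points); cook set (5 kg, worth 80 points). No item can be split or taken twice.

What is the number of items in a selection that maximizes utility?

5

Best achievable utility is 886.
One optimal bundle: climbing harness + satellite beacon + crampons + trekking poles + rope (21 kg).
All optima have 5 items.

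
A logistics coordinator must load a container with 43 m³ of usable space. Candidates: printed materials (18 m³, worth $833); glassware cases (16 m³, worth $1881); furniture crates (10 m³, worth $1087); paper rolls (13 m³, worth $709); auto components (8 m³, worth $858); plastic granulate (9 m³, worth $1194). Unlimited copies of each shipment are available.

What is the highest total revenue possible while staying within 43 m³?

The ratio heuristic lands on 4×plastic granulate (4776) but leaves 7 m³ idle.
The 9 m³ tied up in plastic granulate is better spent on glassware cases — total rises to 5463 (43 m³).
Nothing else within 43 m³ beats 5463.

5463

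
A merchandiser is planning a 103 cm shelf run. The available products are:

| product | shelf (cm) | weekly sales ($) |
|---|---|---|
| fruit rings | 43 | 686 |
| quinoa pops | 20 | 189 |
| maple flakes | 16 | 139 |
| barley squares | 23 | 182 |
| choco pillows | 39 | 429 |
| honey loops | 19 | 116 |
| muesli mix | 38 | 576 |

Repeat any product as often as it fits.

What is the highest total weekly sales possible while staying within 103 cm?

1511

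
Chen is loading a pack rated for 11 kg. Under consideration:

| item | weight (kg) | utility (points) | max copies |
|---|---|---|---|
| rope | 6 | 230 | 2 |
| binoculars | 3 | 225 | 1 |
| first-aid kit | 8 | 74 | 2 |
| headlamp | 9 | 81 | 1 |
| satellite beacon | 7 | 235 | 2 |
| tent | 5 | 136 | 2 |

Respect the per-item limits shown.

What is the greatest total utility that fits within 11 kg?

460

The ratio heuristic lands on rope + binoculars (455) but leaves 2 kg idle.
The 6 kg tied up in rope is better spent on satellite beacon — total rises to 460 (10 kg).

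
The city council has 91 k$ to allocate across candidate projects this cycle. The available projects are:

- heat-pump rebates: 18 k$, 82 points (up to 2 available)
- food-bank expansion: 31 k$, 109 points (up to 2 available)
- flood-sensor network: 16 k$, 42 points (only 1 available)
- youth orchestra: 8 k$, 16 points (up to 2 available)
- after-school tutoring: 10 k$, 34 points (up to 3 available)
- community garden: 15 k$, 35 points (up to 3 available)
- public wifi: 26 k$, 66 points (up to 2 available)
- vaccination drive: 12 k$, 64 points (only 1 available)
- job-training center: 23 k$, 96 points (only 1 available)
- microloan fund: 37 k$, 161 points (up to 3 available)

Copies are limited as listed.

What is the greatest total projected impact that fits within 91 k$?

403

A density-first pass picks 2×heat-pump rebates + vaccination drive + microloan fund — 389 at 85 k$.
Dropping heat-pump rebates frees 18 k$; slotting in job-training center (23 k$) lifts the total to 403 at 90 k$.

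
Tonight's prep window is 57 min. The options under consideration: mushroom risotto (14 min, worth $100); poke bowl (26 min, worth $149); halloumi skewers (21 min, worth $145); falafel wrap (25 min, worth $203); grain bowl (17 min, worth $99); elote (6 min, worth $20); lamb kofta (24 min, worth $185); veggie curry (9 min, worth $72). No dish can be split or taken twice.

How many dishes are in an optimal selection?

3

Optimal total is 420.
halloumi skewers + falafel wrap + veggie curry hits 420 at 55 min.
Any selection reaching 420 contains exactly 3 dishes.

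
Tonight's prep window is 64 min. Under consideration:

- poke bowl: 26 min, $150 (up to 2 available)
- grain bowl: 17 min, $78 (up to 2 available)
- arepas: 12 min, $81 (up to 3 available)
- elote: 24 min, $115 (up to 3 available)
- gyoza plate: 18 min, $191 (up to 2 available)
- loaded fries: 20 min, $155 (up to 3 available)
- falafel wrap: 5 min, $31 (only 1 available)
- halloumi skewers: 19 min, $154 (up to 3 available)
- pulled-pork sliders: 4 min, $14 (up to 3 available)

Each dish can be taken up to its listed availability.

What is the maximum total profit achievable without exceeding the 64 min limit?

581

Best packing: 2×gyoza plate + falafel wrap + halloumi skewers + pulled-pork sliders — 64 min, 581 total.
Every other selection either busts 64 min or exceeds an availability limit or fails to beat 581.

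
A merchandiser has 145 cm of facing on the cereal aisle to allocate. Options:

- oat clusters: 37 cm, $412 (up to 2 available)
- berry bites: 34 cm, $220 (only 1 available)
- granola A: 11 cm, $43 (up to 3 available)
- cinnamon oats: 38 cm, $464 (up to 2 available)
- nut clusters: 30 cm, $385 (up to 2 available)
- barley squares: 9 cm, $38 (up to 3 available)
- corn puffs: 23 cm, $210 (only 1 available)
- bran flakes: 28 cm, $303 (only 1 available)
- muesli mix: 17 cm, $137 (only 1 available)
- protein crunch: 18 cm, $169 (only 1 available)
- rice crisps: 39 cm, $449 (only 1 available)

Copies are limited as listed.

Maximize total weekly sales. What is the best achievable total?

1762

Ranking by ratio (weekly sales/cm): nut clusters 12.83, cinnamon oats 12.21, rice crisps 11.51.
Taking the top-ratio products first gives 2×cinnamon oats + 2×nut clusters + barley squares for 1736 (145 cm).
Replace nut clusters and barley squares with rice crisps: the trade gains 26 net, giving 1762 at 145 cm.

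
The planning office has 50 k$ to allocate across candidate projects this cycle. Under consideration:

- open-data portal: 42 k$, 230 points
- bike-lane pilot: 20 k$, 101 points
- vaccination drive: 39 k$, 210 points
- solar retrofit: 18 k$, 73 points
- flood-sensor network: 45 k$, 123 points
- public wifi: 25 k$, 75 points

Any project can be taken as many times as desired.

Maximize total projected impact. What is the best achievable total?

Open-data portal uses 42 of the 50 k$ and totals 230.
That's the maximum — no swap from here does better than 230.

230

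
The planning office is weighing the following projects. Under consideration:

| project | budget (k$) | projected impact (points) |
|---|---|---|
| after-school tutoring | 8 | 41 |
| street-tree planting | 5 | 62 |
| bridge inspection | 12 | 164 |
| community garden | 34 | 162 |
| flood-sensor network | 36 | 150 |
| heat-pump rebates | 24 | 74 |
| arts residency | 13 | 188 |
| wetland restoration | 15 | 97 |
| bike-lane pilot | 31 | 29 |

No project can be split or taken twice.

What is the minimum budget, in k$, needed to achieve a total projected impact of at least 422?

38

Look for the lowest-budget combination reaching 422.
Taking after-school tutoring + street-tree planting + bridge inspection + arts residency gives 455 (≥ 422) for 38 k$.
No combination under 38 k$ hits 422.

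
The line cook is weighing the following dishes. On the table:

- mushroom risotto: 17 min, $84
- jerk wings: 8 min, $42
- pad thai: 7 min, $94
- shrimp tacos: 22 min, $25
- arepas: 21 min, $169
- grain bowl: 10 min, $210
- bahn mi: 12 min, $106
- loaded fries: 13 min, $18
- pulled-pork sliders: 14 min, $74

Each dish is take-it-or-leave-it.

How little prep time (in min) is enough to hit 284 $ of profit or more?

17

Need the lightest bundle worth ≥ 284.
pad thai + grain bowl: 304 profit at 17 min.
Below 17 min the best achievable stays under 284.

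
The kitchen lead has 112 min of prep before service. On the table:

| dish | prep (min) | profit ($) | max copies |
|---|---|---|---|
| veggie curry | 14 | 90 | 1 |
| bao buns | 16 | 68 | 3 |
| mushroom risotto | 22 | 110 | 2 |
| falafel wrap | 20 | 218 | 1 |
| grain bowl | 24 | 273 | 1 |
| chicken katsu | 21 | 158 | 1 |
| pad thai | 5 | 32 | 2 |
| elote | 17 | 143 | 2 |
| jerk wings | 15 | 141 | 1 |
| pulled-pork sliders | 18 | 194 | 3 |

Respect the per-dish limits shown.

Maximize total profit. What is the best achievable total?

By profit per min: grain bowl 11.38, falafel wrap 10.90, pulled-pork sliders 10.78, jerk wings 9.40 lead.
The ratio ordering already packs tightly: veggie curry + falafel wrap + grain bowl + 3×pulled-pork sliders, 112 min, 1163.
That's the maximum — no swap from here does better than 1163.

1163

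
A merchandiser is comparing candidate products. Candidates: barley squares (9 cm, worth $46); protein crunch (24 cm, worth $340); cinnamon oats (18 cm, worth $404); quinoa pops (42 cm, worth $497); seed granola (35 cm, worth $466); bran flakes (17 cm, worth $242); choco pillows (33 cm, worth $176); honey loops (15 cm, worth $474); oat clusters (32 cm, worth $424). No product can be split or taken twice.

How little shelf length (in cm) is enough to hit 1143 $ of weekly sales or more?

57

Need the lightest bundle worth ≥ 1143.
protein crunch + cinnamon oats + honey loops: 1218 weekly sales at 57 cm.
Below 57 cm the best achievable stays under 1143.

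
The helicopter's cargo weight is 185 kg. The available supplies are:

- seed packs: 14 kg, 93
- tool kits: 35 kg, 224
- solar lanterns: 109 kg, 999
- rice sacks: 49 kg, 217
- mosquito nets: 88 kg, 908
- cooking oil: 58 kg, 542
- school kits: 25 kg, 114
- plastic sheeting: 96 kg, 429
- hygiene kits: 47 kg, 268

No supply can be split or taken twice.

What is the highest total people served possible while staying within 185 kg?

1674

By people served per kg: mosquito nets 10.32, cooking oil 9.34, solar lanterns 9.17, seed packs 6.64 lead.
A density-first pass picks seed packs + mosquito nets + cooking oil + school kits — 1657 at 185 kg.
Dropping seed packs and school kits frees 39 kg; slotting in tool kits (35 kg) lifts the total to 1674 at 181 kg.
An exhaustive check of the 512 subsets confirms 1674.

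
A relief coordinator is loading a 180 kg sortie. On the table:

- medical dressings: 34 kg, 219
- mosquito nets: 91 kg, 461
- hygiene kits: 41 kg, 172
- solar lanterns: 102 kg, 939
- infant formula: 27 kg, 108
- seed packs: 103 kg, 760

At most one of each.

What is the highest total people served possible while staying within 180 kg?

1330

By people served per kg: solar lanterns 9.21, seed packs 7.38, medical dressings 6.44, mosquito nets 5.07 lead.
Best packing: medical dressings + hygiene kits + solar lanterns — 177 kg, 1330 total.
Next best is medical dressings + solar lanterns + infant formula at 1266 (163 kg) — short by 64.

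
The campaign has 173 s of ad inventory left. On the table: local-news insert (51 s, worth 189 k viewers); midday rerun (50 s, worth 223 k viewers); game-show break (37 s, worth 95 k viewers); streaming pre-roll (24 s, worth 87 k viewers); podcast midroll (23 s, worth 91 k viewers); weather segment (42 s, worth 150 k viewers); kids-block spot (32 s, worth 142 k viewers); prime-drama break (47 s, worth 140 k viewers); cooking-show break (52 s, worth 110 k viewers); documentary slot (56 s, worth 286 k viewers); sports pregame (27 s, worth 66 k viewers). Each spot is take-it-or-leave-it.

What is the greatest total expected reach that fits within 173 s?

Ranking by ratio (expected reach/s): documentary slot 5.11, midday rerun 4.46, kids-block spot 4.44, podcast midroll 3.96.
A density-first pass picks midday rerun + podcast midroll + kids-block spot + documentary slot — 742 at 161 s.
The 32 s tied up in kids-block spot is better spent on weather segment — total rises to 750 (171 s).
The spare 2 s is too small for any remaining spot, and no exchange beats 750.

750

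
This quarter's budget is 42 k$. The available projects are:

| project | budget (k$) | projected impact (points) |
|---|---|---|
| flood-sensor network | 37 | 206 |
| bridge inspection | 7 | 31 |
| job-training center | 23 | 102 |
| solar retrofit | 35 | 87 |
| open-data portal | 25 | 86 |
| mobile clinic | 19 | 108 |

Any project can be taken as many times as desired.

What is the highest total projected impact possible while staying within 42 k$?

Ranking by ratio (projected impact/k$): mobile clinic 5.68, flood-sensor network 5.57, job-training center 4.43, bridge inspection 4.43.
2×mobile clinic uses 38 of the 42 k$ and totals 216.

216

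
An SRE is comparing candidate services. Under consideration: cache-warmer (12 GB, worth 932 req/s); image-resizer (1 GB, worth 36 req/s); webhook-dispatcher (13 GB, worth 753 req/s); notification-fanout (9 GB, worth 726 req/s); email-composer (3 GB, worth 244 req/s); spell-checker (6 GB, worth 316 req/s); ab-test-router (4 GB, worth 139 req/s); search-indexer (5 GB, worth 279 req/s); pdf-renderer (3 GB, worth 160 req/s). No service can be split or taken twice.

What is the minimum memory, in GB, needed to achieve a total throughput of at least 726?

9

Minimise GB subject to total throughput ≥ 726.
Taking notification-fanout gives 726 (≥ 726) for 9 GB.
Below 9 GB the best achievable stays under 726.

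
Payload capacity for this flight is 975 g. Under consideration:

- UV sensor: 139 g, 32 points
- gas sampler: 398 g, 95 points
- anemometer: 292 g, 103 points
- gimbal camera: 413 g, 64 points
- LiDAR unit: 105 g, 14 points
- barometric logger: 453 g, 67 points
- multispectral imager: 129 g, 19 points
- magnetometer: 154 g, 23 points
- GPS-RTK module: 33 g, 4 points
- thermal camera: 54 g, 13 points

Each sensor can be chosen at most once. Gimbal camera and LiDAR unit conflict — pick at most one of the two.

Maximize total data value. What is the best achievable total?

249

The ratio heuristic lands on UV sensor + gas sampler + anemometer + GPS-RTK module + thermal camera (247) but leaves 59 g idle.
Dropping GPS-RTK module and thermal camera frees 87 g; slotting in multispectral imager (129 g) lifts the total to 249 at 958 g.
Runner-up UV sensor + gas sampler + anemometer + LiDAR unit + GPS-RTK module tops out at 248.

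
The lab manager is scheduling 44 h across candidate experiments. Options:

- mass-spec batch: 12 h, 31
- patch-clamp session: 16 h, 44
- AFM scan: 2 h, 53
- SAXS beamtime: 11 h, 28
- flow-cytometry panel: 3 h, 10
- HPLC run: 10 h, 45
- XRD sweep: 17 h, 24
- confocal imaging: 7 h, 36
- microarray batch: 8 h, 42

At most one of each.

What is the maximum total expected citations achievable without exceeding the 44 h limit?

Density check — AFM scan 26.50, microarray batch 5.25, confocal imaging 5.14 are the best per h.
Greedy by ratio would take mass-spec batch + AFM scan + flow-cytometry panel + HPLC run + confocal imaging + microarray batch: 42 h used, total 217.
Replace mass-spec batch and flow-cytometry panel with patch-clamp session: the trade gains 3 net, giving 220 at 43 h.
The closest alternative, mass-spec batch + AFM scan + flow-cytometry panel + HPLC run + confocal imaging + microarray batch, reaches only 217.

220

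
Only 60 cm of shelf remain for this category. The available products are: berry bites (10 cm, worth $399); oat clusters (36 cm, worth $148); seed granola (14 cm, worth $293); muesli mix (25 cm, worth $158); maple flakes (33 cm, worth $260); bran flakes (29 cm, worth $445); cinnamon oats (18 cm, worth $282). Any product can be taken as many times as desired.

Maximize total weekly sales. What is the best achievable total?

2394

By weekly sales per cm: berry bites 39.90, seed granola 20.93, cinnamon oats 15.67 lead.
6×berry bites uses 60 of the 60 cm and totals 2394.
No other feasible combination exceeds 2394.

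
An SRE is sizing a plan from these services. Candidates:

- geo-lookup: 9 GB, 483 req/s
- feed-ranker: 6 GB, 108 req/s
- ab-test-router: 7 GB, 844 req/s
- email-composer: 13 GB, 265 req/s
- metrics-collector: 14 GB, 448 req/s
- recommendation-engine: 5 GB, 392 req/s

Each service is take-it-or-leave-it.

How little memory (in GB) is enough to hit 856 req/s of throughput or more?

12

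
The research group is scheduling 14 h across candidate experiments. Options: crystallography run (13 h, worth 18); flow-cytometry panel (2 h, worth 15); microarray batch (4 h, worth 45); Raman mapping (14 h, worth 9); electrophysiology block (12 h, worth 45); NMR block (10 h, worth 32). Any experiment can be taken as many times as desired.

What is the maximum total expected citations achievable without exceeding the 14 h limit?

The ratio ordering already packs tightly: flow-cytometry panel + 3×microarray batch, 14 h, 150.
That's the maximum — no swap from here does better than 150.

150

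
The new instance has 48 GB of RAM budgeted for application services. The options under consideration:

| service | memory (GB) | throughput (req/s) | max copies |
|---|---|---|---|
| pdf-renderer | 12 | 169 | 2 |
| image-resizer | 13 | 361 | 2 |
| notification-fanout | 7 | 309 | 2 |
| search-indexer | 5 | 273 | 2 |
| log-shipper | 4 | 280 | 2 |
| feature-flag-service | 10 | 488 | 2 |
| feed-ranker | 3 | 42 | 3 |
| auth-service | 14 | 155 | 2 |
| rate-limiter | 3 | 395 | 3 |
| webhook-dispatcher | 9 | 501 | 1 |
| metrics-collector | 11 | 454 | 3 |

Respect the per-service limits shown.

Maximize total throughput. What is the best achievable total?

Ranking by ratio (throughput/GB): rate-limiter 131.67, log-shipper 70.00, webhook-dispatcher 55.67, search-indexer 54.60.
The ratio heuristic lands on 2×search-indexer + 2×log-shipper + feature-flag-service + 3×rate-limiter + webhook-dispatcher (3280) but leaves 2 GB idle.
The 5 GB tied up in search-indexer is better spent on notification-fanout — total rises to 3316 (48 GB).
No other feasible combination exceeds 3316.

3316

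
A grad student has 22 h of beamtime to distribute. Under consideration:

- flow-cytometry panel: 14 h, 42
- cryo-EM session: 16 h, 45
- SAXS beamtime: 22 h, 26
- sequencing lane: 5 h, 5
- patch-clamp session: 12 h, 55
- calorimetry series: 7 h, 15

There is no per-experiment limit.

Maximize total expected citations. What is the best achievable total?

70

By expected citations per h: patch-clamp session 4.58, flow-cytometry panel 3.00, cryo-EM session 2.81, calorimetry series 2.14 lead.
Patch-clamp session + calorimetry series uses 19 of the 22 h and totals 70.
Nothing else within 22 h beats 70.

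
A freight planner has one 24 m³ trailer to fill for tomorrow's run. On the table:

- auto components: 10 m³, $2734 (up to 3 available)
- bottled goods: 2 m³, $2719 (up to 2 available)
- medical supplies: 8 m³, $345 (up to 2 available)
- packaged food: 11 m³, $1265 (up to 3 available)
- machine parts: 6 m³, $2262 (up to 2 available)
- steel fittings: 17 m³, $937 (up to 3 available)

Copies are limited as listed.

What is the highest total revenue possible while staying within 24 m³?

Greedy by ratio would take 2×bottled goods + medical supplies + 2×machine parts: 24 m³ used, total 10307.
Dropping medical supplies and 2×machine parts frees 20 m³; slotting in 2×auto components (20 m³) lifts the total to 10906 at 24 m³.

10906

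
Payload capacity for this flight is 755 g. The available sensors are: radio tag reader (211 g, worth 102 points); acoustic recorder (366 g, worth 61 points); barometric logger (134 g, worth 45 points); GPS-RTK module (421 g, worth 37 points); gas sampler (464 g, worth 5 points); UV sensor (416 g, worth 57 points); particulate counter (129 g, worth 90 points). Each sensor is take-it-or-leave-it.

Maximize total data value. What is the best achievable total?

253

The ratio heuristic lands on radio tag reader + barometric logger + particulate counter (237) but leaves 281 g idle.
The 134 g tied up in barometric logger is better spent on acoustic recorder — total rises to 253 (706 g).
Next best is radio tag reader + barometric logger + particulate counter at 237 (474 g) — short by 16.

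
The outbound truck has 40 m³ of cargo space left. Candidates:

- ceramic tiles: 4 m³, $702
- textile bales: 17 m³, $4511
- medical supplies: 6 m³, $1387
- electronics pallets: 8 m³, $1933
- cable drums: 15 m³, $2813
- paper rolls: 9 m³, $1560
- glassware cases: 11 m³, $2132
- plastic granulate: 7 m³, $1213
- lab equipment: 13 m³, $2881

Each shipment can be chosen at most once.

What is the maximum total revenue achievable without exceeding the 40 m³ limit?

Ranking by ratio (revenue/m³): textile bales 265.35, electronics pallets 241.62, medical supplies 231.17.
Filling by ratio: ceramic tiles + textile bales + medical supplies + electronics pallets for 8533, with 5 m³ left unused.
Replace electronics pallets with lab equipment: the trade gains 948 net, giving 9481 at 40 m³.
That's the maximum — no swap from here does better than 9481.

9481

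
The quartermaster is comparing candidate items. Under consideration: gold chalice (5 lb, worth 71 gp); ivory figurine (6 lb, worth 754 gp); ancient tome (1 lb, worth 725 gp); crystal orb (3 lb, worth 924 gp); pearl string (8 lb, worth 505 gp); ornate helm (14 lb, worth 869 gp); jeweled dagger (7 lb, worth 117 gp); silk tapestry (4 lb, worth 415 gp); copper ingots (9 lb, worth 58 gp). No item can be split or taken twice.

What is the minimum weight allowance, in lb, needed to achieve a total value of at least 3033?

22

Need the lightest bundle worth ≥ 3033.
ivory figurine + ancient tome + crystal orb + pearl string + silk tapestry reaches 3323 using 22 lb.
Below 22 lb the best achievable stays under 3033.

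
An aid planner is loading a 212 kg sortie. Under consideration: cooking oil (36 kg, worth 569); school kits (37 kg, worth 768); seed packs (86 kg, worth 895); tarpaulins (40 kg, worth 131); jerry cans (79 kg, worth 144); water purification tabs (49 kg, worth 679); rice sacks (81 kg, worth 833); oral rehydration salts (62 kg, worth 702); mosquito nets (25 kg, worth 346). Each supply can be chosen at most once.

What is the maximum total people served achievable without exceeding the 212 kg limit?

Density check — school kits 20.76, cooking oil 15.81, water purification tabs 13.86, mosquito nets 13.84 are the best per kg.
Best packing: cooking oil + school kits + water purification tabs + oral rehydration salts + mosquito nets — 209 kg, 3064 total.
Runner-up cooking oil + school kits + seed packs + water purification tabs tops out at 2911.

3064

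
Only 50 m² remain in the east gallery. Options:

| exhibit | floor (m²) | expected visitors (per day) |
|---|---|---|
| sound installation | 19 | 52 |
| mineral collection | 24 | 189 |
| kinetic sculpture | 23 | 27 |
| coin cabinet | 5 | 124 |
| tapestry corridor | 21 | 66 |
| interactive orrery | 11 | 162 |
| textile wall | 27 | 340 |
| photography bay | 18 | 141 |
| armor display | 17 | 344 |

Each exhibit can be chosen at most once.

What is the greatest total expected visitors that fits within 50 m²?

Density check — coin cabinet 24.80, armor display 20.24, interactive orrery 14.73 are the best per m².
A density-first pass picks coin cabinet + interactive orrery + armor display — 630 at 33 m².
Dropping interactive orrery frees 11 m²; slotting in textile wall (27 m²) lifts the total to 808 at 49 m².
An exhaustive check of the 512 subsets confirms 808.

808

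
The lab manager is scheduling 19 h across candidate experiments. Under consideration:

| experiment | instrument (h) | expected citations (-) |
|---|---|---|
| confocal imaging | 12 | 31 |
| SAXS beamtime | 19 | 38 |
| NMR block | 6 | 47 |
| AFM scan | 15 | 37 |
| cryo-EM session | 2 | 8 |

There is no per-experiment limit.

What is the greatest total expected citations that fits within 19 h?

141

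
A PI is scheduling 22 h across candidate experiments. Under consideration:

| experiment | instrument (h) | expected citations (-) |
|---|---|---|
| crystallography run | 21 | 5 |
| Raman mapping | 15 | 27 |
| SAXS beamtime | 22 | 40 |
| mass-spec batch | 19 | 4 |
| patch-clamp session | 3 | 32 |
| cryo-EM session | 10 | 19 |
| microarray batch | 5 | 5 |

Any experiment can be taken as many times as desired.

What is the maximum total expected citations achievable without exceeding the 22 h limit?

224

Best packing: 7×patch-clamp session — 21 h, 224 total.
Nothing else within 22 h beats 224.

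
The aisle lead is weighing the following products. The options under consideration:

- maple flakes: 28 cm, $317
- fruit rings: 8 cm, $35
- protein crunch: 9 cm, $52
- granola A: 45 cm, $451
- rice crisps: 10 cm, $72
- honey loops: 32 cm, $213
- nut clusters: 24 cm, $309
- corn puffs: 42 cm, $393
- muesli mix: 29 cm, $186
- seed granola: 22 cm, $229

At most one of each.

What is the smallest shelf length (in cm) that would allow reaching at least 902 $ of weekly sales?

Need the lightest bundle worth ≥ 902.
maple flakes + protein crunch + nut clusters + seed granola reaches 907 using 83 cm.
Any bundle with less than 83 cm falls short of 902.

83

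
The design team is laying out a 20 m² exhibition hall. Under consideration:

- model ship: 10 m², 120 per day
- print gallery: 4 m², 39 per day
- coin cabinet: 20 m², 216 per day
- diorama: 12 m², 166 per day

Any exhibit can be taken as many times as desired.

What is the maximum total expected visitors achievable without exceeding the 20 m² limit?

244

2×print gallery + diorama uses 20 of the 20 m² and totals 244.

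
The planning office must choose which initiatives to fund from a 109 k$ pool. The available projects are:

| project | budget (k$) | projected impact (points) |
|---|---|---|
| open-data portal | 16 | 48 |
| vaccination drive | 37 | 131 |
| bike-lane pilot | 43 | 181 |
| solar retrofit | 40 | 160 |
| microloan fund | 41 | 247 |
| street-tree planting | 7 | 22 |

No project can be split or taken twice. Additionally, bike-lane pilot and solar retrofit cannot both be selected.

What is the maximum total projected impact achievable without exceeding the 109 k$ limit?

Best packing: open-data portal + bike-lane pilot + microloan fund + street-tree planting — 107 k$, 498 total.
An exhaustive check of the 64 subsets confirms 498.

498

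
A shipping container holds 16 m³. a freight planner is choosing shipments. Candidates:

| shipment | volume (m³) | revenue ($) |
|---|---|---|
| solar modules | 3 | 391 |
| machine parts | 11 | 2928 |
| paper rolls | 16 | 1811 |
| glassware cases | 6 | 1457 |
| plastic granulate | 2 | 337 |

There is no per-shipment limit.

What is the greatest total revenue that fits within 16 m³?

3656

Ranking by ratio (revenue/m³): machine parts 266.18, glassware cases 242.83, plastic granulate 168.50.
Filling by ratio: machine parts + 2×plastic granulate for 3602, with 1 m³ left unused.
Dropping plastic granulate frees 2 m³; slotting in solar modules (3 m³) lifts the total to 3656 at 16 m³.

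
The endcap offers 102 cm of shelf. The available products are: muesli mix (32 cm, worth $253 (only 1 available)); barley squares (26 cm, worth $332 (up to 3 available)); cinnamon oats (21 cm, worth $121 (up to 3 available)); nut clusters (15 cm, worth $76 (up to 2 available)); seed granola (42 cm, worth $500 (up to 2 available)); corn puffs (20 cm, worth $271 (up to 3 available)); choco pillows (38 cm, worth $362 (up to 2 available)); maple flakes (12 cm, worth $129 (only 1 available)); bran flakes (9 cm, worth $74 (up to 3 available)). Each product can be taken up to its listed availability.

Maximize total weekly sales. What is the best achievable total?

Greedy by ratio would take barley squares + 3×corn puffs + maple flakes: 98 cm used, total 1274.
Replace barley squares and maple flakes with seed granola: the trade gains 39 net, giving 1313 at 102 cm.
No other feasible combination exceeds 1313.

1313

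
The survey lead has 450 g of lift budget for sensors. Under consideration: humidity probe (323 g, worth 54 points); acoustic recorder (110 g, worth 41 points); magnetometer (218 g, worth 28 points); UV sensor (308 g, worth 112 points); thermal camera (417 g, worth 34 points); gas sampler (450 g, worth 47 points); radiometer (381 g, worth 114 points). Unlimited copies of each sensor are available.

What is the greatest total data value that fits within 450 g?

164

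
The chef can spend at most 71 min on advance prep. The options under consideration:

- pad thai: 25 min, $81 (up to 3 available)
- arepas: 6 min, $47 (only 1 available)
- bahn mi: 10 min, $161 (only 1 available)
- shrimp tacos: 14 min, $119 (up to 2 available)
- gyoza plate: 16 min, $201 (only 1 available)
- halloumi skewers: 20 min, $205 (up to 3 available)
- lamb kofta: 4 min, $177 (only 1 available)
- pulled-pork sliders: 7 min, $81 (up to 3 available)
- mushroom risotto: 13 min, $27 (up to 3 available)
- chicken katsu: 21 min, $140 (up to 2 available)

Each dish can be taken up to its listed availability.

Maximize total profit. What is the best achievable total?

Ranking by ratio (profit/min): lamb kofta 44.25, bahn mi 16.10, gyoza plate 12.56, pulled-pork sliders 11.57.
Taking bahn mi + gyoza plate + halloumi skewers + lamb kofta + 3×pulled-pork sliders: 71 min used, 987 in profit.
That's the maximum — no swap from here does better than 987.

987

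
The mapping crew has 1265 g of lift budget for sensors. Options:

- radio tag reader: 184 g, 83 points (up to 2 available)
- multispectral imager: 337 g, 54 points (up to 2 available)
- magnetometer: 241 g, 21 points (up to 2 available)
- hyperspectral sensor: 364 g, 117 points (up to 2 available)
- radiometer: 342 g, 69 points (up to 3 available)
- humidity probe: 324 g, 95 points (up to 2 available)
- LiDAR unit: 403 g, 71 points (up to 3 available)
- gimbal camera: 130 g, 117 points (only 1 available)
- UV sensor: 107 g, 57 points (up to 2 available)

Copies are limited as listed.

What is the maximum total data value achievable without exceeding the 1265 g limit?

Ranking by ratio (data value/g): gimbal camera 0.90, UV sensor 0.53, radio tag reader 0.45.
The ratio heuristic lands on 2×radio tag reader + hyperspectral sensor + gimbal camera + 2×UV sensor (514) but leaves 189 g idle.
Dropping radio tag reader frees 184 g; slotting in hyperspectral sensor (364 g) lifts the total to 548 at 1256 g.
Every other selection either busts 1265 g or exceeds an availability limit or fails to beat 548.

548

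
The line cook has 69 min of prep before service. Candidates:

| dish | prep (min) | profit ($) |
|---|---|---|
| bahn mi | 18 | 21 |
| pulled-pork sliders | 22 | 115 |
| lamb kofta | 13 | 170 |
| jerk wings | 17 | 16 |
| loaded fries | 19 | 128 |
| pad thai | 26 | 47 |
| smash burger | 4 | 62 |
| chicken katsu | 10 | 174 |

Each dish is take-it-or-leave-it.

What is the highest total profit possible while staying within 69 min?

649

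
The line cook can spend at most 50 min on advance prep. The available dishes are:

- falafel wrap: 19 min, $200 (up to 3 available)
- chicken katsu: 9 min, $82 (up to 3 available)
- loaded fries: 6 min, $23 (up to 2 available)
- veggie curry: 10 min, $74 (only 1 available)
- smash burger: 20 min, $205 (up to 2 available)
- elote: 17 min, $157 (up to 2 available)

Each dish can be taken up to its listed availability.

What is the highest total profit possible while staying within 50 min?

By profit per min: falafel wrap 10.53, smash burger 10.25, elote 9.24 lead.
Taking the top-ratio dishes first gives 2×falafel wrap + chicken katsu for 482 (47 min).
Replace 2×falafel wrap with 2×smash burger: the trade gains 10 net, giving 492 at 49 min.
The spare 1 min is too small for any remaining dish, and no exchange beats 492.

492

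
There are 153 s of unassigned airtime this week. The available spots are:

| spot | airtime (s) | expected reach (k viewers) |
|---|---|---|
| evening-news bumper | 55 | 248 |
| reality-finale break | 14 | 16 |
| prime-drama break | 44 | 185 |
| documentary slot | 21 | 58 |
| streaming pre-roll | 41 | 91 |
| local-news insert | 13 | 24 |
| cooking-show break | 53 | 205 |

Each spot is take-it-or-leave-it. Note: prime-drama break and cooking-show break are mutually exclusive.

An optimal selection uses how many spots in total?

4

The maximum expected reach within 153 s is 548.
For example evening-news bumper + prime-drama break + streaming pre-roll + local-news insert achieves it, using 153 s.
All optima have 4 spots.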